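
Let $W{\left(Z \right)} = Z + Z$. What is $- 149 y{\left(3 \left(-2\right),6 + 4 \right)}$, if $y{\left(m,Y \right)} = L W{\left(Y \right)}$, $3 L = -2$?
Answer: $\frac{5960}{3} \approx 1986.7$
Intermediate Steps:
$L = - \frac{2}{3}$ ($L = \frac{1}{3} \left(-2\right) = - \frac{2}{3} \approx -0.66667$)
$W{\left(Z \right)} = 2 Z$
$y{\left(m,Y \right)} = - \frac{4 Y}{3}$ ($y{\left(m,Y \right)} = - \frac{2 \cdot 2 Y}{3} = - \frac{4 Y}{3}$)
$- 149 y{\left(3 \left(-2\right),6 + 4 \right)} = - 149 \left(- \frac{4 \left(6 + 4\right)}{3}\right) = - 149 \left(\left(- \frac{4}{3}\right) 10\right) = \left(-149\right) \left(- \frac{40}{3}\right) = \frac{5960}{3}$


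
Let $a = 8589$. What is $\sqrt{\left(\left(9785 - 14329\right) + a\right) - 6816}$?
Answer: $i \sqrt{2771} \approx 52.64 i$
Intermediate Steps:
$\sqrt{\left(\left(9785 - 14329\right) + a\right) - 6816} = \sqrt{\left(\left(9785 - 14329\right) + 8589\right) - 6816} = \sqrt{\left(-4544 + 8589\right) - 6816} = \sqrt{4045 - 6816} = \sqrt{-2771} = i \sqrt{2771}$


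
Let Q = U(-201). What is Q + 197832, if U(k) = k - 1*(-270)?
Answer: 197901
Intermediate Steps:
U(k) = 270 + k (U(k) = k + 270 = 270 + k)
Q = 69 (Q = 270 - 201 = 69)
Q + 197832 = 69 + 197832 = 197901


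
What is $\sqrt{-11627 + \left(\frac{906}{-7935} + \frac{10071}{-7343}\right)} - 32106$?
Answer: $-32106 + \frac{i \sqrt{8292126137070090}}{844445} \approx -32106.0 + 107.84 i$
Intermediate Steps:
$\sqrt{-11627 + \left(\frac{906}{-7935} + \frac{10071}{-7343}\right)} - 32106 = \sqrt{-11627 + \left(906 \left(- \frac{1}{7935}\right) + 10071 \left(- \frac{1}{7343}\right)\right)} - 32106 = \sqrt{-11627 - \frac{28855381}{19422235}} - 32106 = \sqrt{- \frac{225851181726}{19422235}} - 32106 = \frac{i \sqrt{8292126137070090}}{844445} - 32106 = -32106 + \frac{i \sqrt{8292126137070090}}{844445}$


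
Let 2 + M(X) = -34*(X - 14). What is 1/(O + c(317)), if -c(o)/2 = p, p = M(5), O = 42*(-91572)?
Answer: -1/3846632 ≈ -2.5997e-7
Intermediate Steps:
O = -3846024
M(X) = 474 - 34*X (M(X) = -2 - 34*(X - 14) = -2 - 34*(-14 + X) = -2 + (476 - 34*X) = 474 - 34*X)
p = 304 (p = 474 - 34*5 = 474 - 170 = 304)
c(o) = -608 (c(o) = -2*304 = -608)
1/(O + c(317)) = 1/(-3846024 - 608) = 1/(-3846632) = -1/3846632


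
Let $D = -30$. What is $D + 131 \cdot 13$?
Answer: $1673$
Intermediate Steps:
$D + 131 \cdot 13 = -30 + 131 \cdot 13 = -30 + 1703 = 1673$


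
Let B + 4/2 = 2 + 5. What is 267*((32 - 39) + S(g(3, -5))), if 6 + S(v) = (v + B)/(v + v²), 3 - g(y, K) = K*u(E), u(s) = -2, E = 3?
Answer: -24386/7 ≈ -3483.7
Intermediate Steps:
g(y, K) = 3 + 2*K (g(y, K) = 3 - K*(-2) = 3 - (-2)*K = 3 + 2*K)
B = 5 (B = -2 + (2 + 5) = -2 + 7 = 5)
S(v) = -6 + (5 + v)/(v + v²) (S(v) = -6 + (v + 5)/(v + v²) = -6 + (5 + v)/(v + v²))
267*((32 - 39) + S(g(3, -5))) = 267*((32 - 39) + (5 - 6*(3 + 2*(-5))² - 5*(3 + 2*(-5)))/((3 + 2*(-5))*(1 + (3 + 2*(-5))))) = 267*(-7 + (5 - 6*(3 - 10)² - 5*(3 - 10))/((3 - 10)*(1 + (3 - 10)))) = 267*(-7 + (5 - 6*(-7)² - 5*(-7))/((-7)*(1 - 7))) = 267*(-7 - ⅐*(5 - 6*49 + 35)/(-6)) = 267*(-7 - ⅐*(-⅙)*(5 - 294 + 35)) = 267*(-7 - ⅐*(-⅙)*(-254)) = 267*(-7 - 127/21) = 267*(-274/21) = -24386/7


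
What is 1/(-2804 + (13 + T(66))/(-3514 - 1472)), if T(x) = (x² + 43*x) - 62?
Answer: -4986/13987889 ≈ -0.00035645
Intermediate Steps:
T(x) = -62 + x² + 43*x
1/(-2804 + (13 + T(66))/(-3514 - 1472)) = 1/(-2804 + (13 + (-62 + 66² + 43*66))/(-3514 - 1472)) = 1/(-2804 + (13 + (-62 + 4356 + 2838))/(-4986)) = 1/(-2804 + (13 + 7132)*(-1/4986)) = 1/(-2804 + 7145*(-1/4986)) = 1/(-2804 - 7145/4986) = 1/(-13987889/4986) = -4986/13987889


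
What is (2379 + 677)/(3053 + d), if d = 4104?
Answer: 3056/7157 ≈ 0.42699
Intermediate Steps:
(2379 + 677)/(3053 + d) = (2379 + 677)/(3053 + 4104) = 3056/7157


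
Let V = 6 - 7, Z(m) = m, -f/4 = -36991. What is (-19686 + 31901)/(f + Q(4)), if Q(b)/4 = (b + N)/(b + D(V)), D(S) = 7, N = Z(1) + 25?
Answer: 19195/232532 ≈ 0.082548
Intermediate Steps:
f = 147964 (f = -4*(-36991) = 147964)
N = 26 (N = 1 + 25 = 26)
V = -1
Q(b) = 4*(26 + b)/(7 + b) (Q(b) = 4*((b + 26)/(b + 7)) = 4*((26 + b)/(7 + b)) = 4*(26 + b)/(7 + b))
(-19686 + 31901)/(f + Q(4)) = (-19686 + 31901)/(147964 + 4*(26 + 4)/(7 + 4)) = 12215/(147964 + 4*30/11) = 12215/(147964 + 4*(1/11)*30) = 12215/(147964 + 120/11) = 12215/(1627724/11) = 12215*(11/1627724) = 19195/232532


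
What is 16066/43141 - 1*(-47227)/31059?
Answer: 51763549/27345231 ≈ 1.8930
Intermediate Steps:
16066/43141 - 1*(-47227)/31059 = 16066*(1/43141) + 47227*(1/31059) = 16066/43141 + 47227/31059 = 51763549/27345231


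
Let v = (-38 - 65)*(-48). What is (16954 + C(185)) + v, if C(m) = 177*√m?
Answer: 21898 + 177*√185 ≈ 24305.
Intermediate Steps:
v = 4944 (v = -103*(-48) = 4944)
(16954 + C(185)) + v = (16954 + 177*√185) + 4944 = 21898 + 177*√185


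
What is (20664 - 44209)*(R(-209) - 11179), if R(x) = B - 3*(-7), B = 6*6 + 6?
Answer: 261726220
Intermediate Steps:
B = 42 (B = 36 + 6 = 42)
R(x) = 63 (R(x) = 42 - 3*(-7) = 42 + 21 = 63)
(20664 - 44209)*(R(-209) - 11179) = (20664 - 44209)*(63 - 11179) = -23545*(-11116) = 261726220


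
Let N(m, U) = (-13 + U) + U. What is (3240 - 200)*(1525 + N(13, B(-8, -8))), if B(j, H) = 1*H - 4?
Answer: 4523520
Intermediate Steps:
B(j, H) = -4 + H (B(j, H) = H - 4 = -4 + H)
N(m, U) = -13 + 2*U
(3240 - 200)*(1525 + N(13, B(-8, -8))) = (3240 - 200)*(1525 + (-13 + 2*(-4 - 8))) = 3040*(1525 + (-13 + 2*(-12))) = 3040*(1525 + (-13 - 24)) = 3040*(1525 - 37) = 3040*1488 = 4523520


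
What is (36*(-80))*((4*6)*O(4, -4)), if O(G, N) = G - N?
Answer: -552960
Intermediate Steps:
(36*(-80))*((4*6)*O(4, -4)) = (36*(-80))*((4*6)*(4 - 1*(-4))) = -69120*(4 + 4) = -69120*8 = -2880*192 = -552960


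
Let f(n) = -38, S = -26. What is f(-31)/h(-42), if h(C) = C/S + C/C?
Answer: -247/17 ≈ -14.529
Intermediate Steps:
h(C) = 1 - C/26 (h(C) = C/(-26) + C/C = C*(-1/26) + 1 = -C/26 + 1 = 1 - C/26)
f(-31)/h(-42) = -38/(1 - 1/26*(-42)) = -38/(1 + 21/13) = -38/34/13 = -38*13/34 = -247/17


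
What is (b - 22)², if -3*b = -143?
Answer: 5929/9 ≈ 658.78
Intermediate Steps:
b = 143/3 (b = -⅓*(-143) = 143/3 ≈ 47.667)
(b - 22)² = (143/3 - 22)² = (77/3)² = 5929/9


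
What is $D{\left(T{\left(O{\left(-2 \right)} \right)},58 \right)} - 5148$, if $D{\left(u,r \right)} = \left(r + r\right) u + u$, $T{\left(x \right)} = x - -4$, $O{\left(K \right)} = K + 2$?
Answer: $-4680$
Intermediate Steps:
$O{\left(K \right)} = 2 + K$
$T{\left(x \right)} = 4 + x$ ($T{\left(x \right)} = x + 4 = 4 + x$)
$D{\left(u,r \right)} = u + 2 r u$ ($D{\left(u,r \right)} = 2 r u + u = u + 2 r u$)
$D{\left(T{\left(O{\left(-2 \right)} \right)},58 \right)} - 5148 = \left(4 + \left(2 - 2\right)\right) \left(1 + 2 \cdot 58\right) - 5148 = \left(4 + 0\right) \left(1 + 116\right) - 5148 = 4 \cdot 117 - 5148 = 468 - 5148 = -4680$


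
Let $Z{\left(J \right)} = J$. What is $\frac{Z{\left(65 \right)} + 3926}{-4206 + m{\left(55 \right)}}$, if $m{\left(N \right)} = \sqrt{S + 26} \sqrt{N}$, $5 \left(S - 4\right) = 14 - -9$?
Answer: $- \frac{16786146}{17688533} - \frac{3991 \sqrt{1903}}{17688533} \approx -0.95883$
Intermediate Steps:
$S = \frac{43}{5}$ ($S = 4 + \frac{14 - -9}{5} = 4 + \frac{14 + 9}{5} = 4 + \frac{1}{5} \cdot 23 = 4 + \frac{23}{5} = \frac{43}{5} \approx 8.6$)
$m{\left(N \right)} = \frac{\sqrt{865} \sqrt{N}}{5}$ ($m{\left(N \right)} = \sqrt{\frac{43}{5} + 26} \sqrt{N} = \sqrt{\frac{173}{5}} \sqrt{N} = \frac{\sqrt{865}}{5} \sqrt{N} = \frac{\sqrt{865} \sqrt{N}}{5}$)
$\frac{Z{\left(65 \right)} + 3926}{-4206 + m{\left(55 \right)}} = \frac{65 + 3926}{-4206 + \frac{\sqrt{865} \sqrt{55}}{5}} = \frac{3991}{-4206 + \sqrt{1903}}$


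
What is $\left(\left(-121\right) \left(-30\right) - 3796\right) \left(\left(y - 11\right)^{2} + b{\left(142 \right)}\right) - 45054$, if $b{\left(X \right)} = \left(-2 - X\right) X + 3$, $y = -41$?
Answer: $2899952$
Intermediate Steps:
$b{\left(X \right)} = 3 + X \left(-2 - X\right)$ ($b{\left(X \right)} = X \left(-2 - X\right) + 3 = 3 + X \left(-2 - X\right)$)
$\left(\left(-121\right) \left(-30\right) - 3796\right) \left(\left(y - 11\right)^{2} + b{\left(142 \right)}\right) - 45054 = \left(\left(-121\right) \left(-30\right) - 3796\right) \left(\left(-41 - 11\right)^{2} - 20445\right) - 45054 = \left(3630 - 3796\right) \left(\left(-52\right)^{2} - 20445\right) - 45054 = - 166 \left(2704 - 20445\right) - 45054 = \left(-166\right) \left(-17741\right) - 45054 = 2945006 - 45054 = 2899952$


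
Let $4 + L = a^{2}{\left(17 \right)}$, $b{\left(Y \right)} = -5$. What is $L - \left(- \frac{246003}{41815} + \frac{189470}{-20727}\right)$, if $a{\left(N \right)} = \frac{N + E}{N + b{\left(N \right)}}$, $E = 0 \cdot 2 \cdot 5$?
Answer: $\frac{180707391481}{13867192080} \approx 13.031$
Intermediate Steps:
$E = 0$ ($E = 0 \cdot 5 = 0$)
$a{\left(N \right)} = \frac{N}{-5 + N}$ ($a{\left(N \right)} = \frac{N + 0}{N - 5} = \frac{N}{-5 + N}$)
$L = - \frac{287}{144}$ ($L = -4 + \left(\frac{17}{-5 + 17}\right)^{2} = -4 + \left(\frac{17}{12}\right)^{2} = -4 + \frac{289}{144} = - \frac{287}{144} \approx -1.9931$)
$L - \left(- \frac{246003}{41815} + \frac{189470}{-20727}\right) = - \frac{287}{144} - \left(- \frac{246003}{41815} + \frac{189470}{-20727}\right) = - \frac{287}{144} - \left(\left(-246003\right) \frac{1}{41815} + 189470 \left(- \frac{1}{20727}\right)\right) = - \frac{287}{144} - \left(- \frac{246003}{41815} - \frac{189470}{20727}\right) = - \frac{287}{144} - - \frac{13021592231}{866699505} = - \frac{287}{144} + \frac{13021592231}{866699505} = \frac{180707391481}{13867192080}$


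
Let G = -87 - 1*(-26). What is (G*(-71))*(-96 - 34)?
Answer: -563030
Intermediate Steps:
G = -61 (G = -87 + 26 = -61)
(G*(-71))*(-96 - 34) = (-61*(-71))*(-96 - 34) = 4331*(-130) = -563030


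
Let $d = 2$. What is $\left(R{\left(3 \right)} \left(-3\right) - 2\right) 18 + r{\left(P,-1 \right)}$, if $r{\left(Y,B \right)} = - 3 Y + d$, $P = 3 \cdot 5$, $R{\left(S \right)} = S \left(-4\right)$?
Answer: $569$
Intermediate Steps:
$R{\left(S \right)} = - 4 S$
$P = 15$
$r{\left(Y,B \right)} = 2 - 3 Y$ ($r{\left(Y,B \right)} = - 3 Y + 2 = 2 - 3 Y$)
$\left(R{\left(3 \right)} \left(-3\right) - 2\right) 18 + r{\left(P,-1 \right)} = \left(\left(-4\right) 3 \left(-3\right) - 2\right) 18 + \left(2 - 45\right) = \left(\left(-12\right) \left(-3\right) - 2\right) 18 + \left(2 - 45\right) = \left(36 - 2\right) 18 - 43 = 34 \cdot 18 - 43 = 612 - 43 = 569$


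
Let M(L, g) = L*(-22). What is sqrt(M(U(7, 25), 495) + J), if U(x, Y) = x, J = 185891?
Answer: sqrt(185737) ≈ 430.97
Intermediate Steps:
M(L, g) = -22*L
sqrt(M(U(7, 25), 495) + J) = sqrt(-22*7 + 185891) = sqrt(-154 + 185891) = sqrt(185737)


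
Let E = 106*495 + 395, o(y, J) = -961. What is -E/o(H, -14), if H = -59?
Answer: 52865/961 ≈ 55.010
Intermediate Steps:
E = 52865 (E = 52470 + 395 = 52865)
-E/o(H, -14) = -52865/(-961) = -52865*(-1)/961 = -1*(-52865/961) = 52865/961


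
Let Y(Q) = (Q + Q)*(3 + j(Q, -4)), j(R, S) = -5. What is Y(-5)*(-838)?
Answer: -16760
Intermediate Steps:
Y(Q) = -4*Q (Y(Q) = (Q + Q)*(3 - 5) = (2*Q)*(-2) = -4*Q)
Y(-5)*(-838) = -4*(-5)*(-838) = 20*(-838) = -16760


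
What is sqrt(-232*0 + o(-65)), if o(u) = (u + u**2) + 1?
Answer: sqrt(4161) ≈ 64.506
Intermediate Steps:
o(u) = 1 + u + u**2
sqrt(-232*0 + o(-65)) = sqrt(-232*0 + (1 - 65 + (-65)**2)) = sqrt(0 + (1 - 65 + 4225)) = sqrt(0 + 4161) = sqrt(4161)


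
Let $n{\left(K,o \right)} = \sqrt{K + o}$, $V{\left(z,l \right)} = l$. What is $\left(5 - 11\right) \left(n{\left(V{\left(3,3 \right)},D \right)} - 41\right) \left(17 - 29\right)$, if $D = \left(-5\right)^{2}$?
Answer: $-2952 + 144 \sqrt{7} \approx -2571.0$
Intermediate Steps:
$D = 25$
$\left(5 - 11\right) \left(n{\left(V{\left(3,3 \right)},D \right)} - 41\right) \left(17 - 29\right) = \left(5 - 11\right) \left(\sqrt{3 + 25} - 41\right) \left(17 - 29\right) = - 6 \left(\sqrt{28} - 41\right) \left(-12\right) = - 6 \left(2 \sqrt{7} - 41\right) \left(-12\right) = - 6 \left(-41 + 2 \sqrt{7}\right) \left(-12\right) = - 6 \left(492 - 24 \sqrt{7}\right) = -2952 + 144 \sqrt{7}$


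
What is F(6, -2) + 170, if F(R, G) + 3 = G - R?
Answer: 159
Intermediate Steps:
F(R, G) = -3 + G - R (F(R, G) = -3 + (G - R) = -3 + G - R)
F(6, -2) + 170 = (-3 - 2 - 1*6) + 170 = (-3 - 2 - 6) + 170 = -11 + 170 = 159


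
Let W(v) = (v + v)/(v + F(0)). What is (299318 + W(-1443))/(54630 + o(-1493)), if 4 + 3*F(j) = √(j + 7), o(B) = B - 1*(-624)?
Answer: 44600774965/8010765327 + 13*√7/1515550197 ≈ 5.5676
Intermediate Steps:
o(B) = 624 + B (o(B) = B + 624 = 624 + B)
F(j) = -4/3 + √(7 + j)/3 (F(j) = -4/3 + √(j + 7)/3 = -4/3 + √(7 + j)/3)
W(v) = 2*v/(-4/3 + v + √7/3) (W(v) = (v + v)/(v + (-4/3 + √(7 + 0)/3)) = (2*v)/(v + (-4/3 + √7/3)) = (2*v)/(-4/3 + v + √7/3) = 2*v/(-4/3 + v + √7/3))
(299318 + W(-1443))/(54630 + o(-1493)) = (299318 + 6*(-1443)/(-4 + √7 + 3*(-1443)))/(54630 + (624 - 1493)) = (299318 + 6*(-1443)/(-4 + √7 - 4329))/(54630 - 869) = (299318 + 6*(-1443)/(-4333 + √7))/53761 = (299318 - 8658/(-4333 + √7))*(1/53761) = 206/37 - 234/(1453*(-4333 + √7))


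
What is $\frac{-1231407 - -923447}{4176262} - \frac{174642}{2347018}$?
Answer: $- \frac{363034602871}{2450440521679} \approx -0.14815$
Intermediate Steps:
$\frac{-1231407 - -923447}{4176262} - \frac{174642}{2347018} = \left(-1231407 + 923447\right) \frac{1}{4176262} - \frac{87321}{1173509} = \left(-307960\right) \frac{1}{4176262} - \frac{87321}{1173509} = - \frac{153980}{2088131} - \frac{87321}{1173509} = - \frac{363034602871}{2450440521679}$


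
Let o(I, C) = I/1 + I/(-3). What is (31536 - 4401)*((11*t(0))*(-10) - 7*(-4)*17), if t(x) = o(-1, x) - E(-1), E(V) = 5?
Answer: 29830410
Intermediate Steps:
o(I, C) = 2*I/3 (o(I, C) = I*1 + I*(-⅓) = I - I/3 = 2*I/3)
t(x) = -17/3 (t(x) = (⅔)*(-1) - 1*5 = -⅔ - 5 = -17/3)
(31536 - 4401)*((11*t(0))*(-10) - 7*(-4)*17) = (31536 - 4401)*((11*(-17/3))*(-10) - 7*(-4)*17) = 27135*(-187/3*(-10) + 28*17) = 27135*(1870/3 + 476) = 27135*(3298/3) = 29830410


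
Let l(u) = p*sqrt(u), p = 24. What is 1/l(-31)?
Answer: -I*sqrt(31)/744 ≈ -0.0074836*I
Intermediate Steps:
l(u) = 24*sqrt(u)
1/l(-31) = 1/(24*sqrt(-31)) = 1/(24*(I*sqrt(31))) = 1/(24*I*sqrt(31)) = -I*sqrt(31)/744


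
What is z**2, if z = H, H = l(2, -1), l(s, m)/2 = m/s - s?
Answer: 25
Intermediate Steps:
l(s, m) = -2*s + 2*m/s (l(s, m) = 2*(m/s - s) = 2*(-s + m/s) = -2*s + 2*m/s)
H = -5 (H = -2*2 + 2*(-1)/2 = -4 + 2*(-1)*(1/2) = -4 - 1 = -5)
z = -5
z**2 = (-5)**2 = 25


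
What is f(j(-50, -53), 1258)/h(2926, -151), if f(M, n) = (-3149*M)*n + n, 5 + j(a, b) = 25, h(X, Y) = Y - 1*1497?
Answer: 39613791/824 ≈ 48075.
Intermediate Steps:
h(X, Y) = -1497 + Y (h(X, Y) = Y - 1497 = -1497 + Y)
j(a, b) = 20 (j(a, b) = -5 + 25 = 20)
f(M, n) = n - 3149*M*n (f(M, n) = -3149*M*n + n = n - 3149*M*n)
f(j(-50, -53), 1258)/h(2926, -151) = (1258*(1 - 3149*20))/(-1497 - 151) = (1258*(1 - 62980))/(-1648) = (1258*(-62979))*(-1/1648) = -79227582*(-1/1648) = 39613791/824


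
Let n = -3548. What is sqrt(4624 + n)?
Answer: 2*sqrt(269) ≈ 32.802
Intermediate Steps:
sqrt(4624 + n) = sqrt(4624 - 3548) = sqrt(1076) = 2*sqrt(269)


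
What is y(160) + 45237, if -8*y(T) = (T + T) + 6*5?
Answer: 180773/4 ≈ 45193.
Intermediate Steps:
y(T) = -15/4 - T/4 (y(T) = -((T + T) + 6*5)/8 = -(2*T + 30)/8 = -(30 + 2*T)/8 = -15/4 - T/4)
y(160) + 45237 = (-15/4 - 1/4*160) + 45237 = (-15/4 - 40) + 45237 = -175/4 + 45237 = 180773/4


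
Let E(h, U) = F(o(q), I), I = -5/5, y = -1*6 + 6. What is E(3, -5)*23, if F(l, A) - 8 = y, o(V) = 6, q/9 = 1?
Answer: 184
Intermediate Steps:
y = 0 (y = -6 + 6 = 0)
q = 9 (q = 9*1 = 9)
I = -1 (I = -5*⅕ = -1)
F(l, A) = 8 (F(l, A) = 8 + 0 = 8)
E(h, U) = 8
E(3, -5)*23 = 8*23 = 184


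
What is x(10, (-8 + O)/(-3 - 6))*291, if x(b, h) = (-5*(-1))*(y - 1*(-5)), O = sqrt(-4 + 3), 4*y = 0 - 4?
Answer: 5820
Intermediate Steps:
y = -1 (y = (0 - 4)/4 = (1/4)*(-4) = -1)
O = I (O = sqrt(-1) = I ≈ 1.0*I)
x(b, h) = 20 (x(b, h) = (-5*(-1))*(-1 - 1*(-5)) = 5*(-1 + 5) = 5*4 = 20)
x(10, (-8 + O)/(-3 - 6))*291 = 20*291 = 5820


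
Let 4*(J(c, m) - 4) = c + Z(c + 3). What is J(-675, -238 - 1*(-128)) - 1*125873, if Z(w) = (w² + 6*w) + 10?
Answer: -56589/4 ≈ -14147.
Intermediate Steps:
Z(w) = 10 + w² + 6*w
J(c, m) = 11 + (3 + c)²/4 + 7*c/4 (J(c, m) = 4 + (c + (10 + (c + 3)² + 6*(c + 3)))/4 = 4 + (c + (10 + (3 + c)² + 6*(3 + c)))/4 = 4 + (c + (10 + (3 + c)² + (18 + 6*c)))/4 = 4 + (c + (28 + (3 + c)² + 6*c))/4 = 4 + (28 + (3 + c)² + 7*c)/4 = 4 + (7 + (3 + c)²/4 + 7*c/4) = 11 + (3 + c)²/4 + 7*c/4)
J(-675, -238 - 1*(-128)) - 1*125873 = (53/4 + (¼)*(-675)² + (13/4)*(-675)) - 1*125873 = (53/4 + (¼)*455625 - 8775/4) - 125873 = (53/4 + 455625/4 - 8775/4) - 125873 = 446903/4 - 125873 = -56589/4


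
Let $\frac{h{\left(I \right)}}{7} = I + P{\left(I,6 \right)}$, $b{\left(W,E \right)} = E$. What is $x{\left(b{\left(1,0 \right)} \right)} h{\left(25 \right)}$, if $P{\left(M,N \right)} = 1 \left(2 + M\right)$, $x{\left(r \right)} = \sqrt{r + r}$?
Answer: $0$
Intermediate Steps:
$x{\left(r \right)} = \sqrt{2} \sqrt{r}$ ($x{\left(r \right)} = \sqrt{2 r} = \sqrt{2} \sqrt{r}$)
$P{\left(M,N \right)} = 2 + M$
$h{\left(I \right)} = 14 + 14 I$ ($h{\left(I \right)} = 7 \left(I + \left(2 + I\right)\right) = 7 \left(2 + 2 I\right) = 14 + 14 I$)
$x{\left(b{\left(1,0 \right)} \right)} h{\left(25 \right)} = \sqrt{2} \sqrt{0} \left(14 + 14 \cdot 25\right) = \sqrt{2} \cdot 0 \left(14 + 350\right) = 0 \cdot 364 = 0$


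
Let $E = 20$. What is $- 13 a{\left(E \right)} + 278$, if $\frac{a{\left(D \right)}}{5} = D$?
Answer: $-1022$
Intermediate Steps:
$a{\left(D \right)} = 5 D$
$- 13 a{\left(E \right)} + 278 = - 13 \cdot 5 \cdot 20 + 278 = \left(-13\right) 100 + 278 = -1300 + 278 = -1022$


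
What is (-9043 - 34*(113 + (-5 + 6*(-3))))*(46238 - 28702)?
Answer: -212238208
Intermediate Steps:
(-9043 - 34*(113 + (-5 + 6*(-3))))*(46238 - 28702) = (-9043 - 34*(113 + (-5 - 18)))*17536 = (-9043 - 34*(113 - 23))*17536 = (-9043 - 34*90)*17536 = (-9043 - 3060)*17536 = -12103*17536 = -212238208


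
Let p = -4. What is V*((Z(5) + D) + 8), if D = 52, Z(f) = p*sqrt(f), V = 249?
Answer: 14940 - 996*sqrt(5) ≈ 12713.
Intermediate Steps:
Z(f) = -4*sqrt(f)
V*((Z(5) + D) + 8) = 249*((-4*sqrt(5) + 52) + 8) = 249*((52 - 4*sqrt(5)) + 8) = 249*(60 - 4*sqrt(5)) = 14940 - 996*sqrt(5)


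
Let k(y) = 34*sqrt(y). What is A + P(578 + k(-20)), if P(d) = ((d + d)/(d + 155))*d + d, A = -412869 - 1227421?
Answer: 4*(-27823339*sqrt(5) + 300327522*I)/(-733*I + 68*sqrt(5)) ≈ -1.6388e+6 + 443.12*I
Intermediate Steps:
A = -1640290
P(d) = d + 2*d**2/(155 + d) (P(d) = ((2*d)/(155 + d))*d + d = (2*d/(155 + d))*d + d = 2*d**2/(155 + d) + d = d + 2*d**2/(155 + d))
A + P(578 + k(-20)) = -1640290 + (578 + 34*sqrt(-20))*(155 + 3*(578 + 34*sqrt(-20)))/(155 + (578 + 34*sqrt(-20))) = -1640290 + (578 + 34*(2*I*sqrt(5)))*(155 + 3*(578 + 34*(2*I*sqrt(5))))/(155 + (578 + 34*(2*I*sqrt(5)))) = -1640290 + (578 + 68*I*sqrt(5))*(155 + 3*(578 + 68*I*sqrt(5)))/(155 + (578 + 68*I*sqrt(5))) = -1640290 + (578 + 68*I*sqrt(5))*(155 + (1734 + 204*I*sqrt(5)))/(733 + 68*I*sqrt(5)) = -1640290 + (578 + 68*I*sqrt(5))*(1889 + 204*I*sqrt(5))/(733 + 68*I*sqrt(5))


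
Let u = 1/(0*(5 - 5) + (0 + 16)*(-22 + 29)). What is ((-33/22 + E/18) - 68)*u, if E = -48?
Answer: -433/672 ≈ -0.64435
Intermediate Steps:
u = 1/112 (u = 1/(0*0 + 16*7) = 1/(0 + 112) = 1/112 ≈ 0.0089286)
((-33/22 + E/18) - 68)*u = ((-33/22 - 48/18) - 68)*(1/112) = ((-33*1/22 - 48*1/18) - 68)*(1/112) = ((-3/2 - 8/3) - 68)*(1/112) = (-25/6 - 68)*(1/112) = -433/6*1/112 = -433/672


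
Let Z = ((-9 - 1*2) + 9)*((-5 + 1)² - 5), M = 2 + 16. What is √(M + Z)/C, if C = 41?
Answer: 2*I/41 ≈ 0.048781*I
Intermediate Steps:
M = 18
Z = -22 (Z = ((-9 - 2) + 9)*((-4)² - 5) = (-11 + 9)*(16 - 5) = -2*11 = -22)
√(M + Z)/C = √(18 - 22)/41 = √(-4)*(1/41) = (2*I)*(1/41) = 2*I/41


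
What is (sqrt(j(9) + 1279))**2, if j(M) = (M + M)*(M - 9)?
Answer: 1279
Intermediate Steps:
j(M) = 2*M*(-9 + M) (j(M) = (2*M)*(-9 + M) = 2*M*(-9 + M))
(sqrt(j(9) + 1279))**2 = (sqrt(2*9*(-9 + 9) + 1279))**2 = (sqrt(2*9*0 + 1279))**2 = (sqrt(0 + 1279))**2 = (sqrt(1279))**2 = 1279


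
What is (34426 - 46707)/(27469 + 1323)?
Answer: -12281/28792 ≈ -0.42654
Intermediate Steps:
(34426 - 46707)/(27469 + 1323) = -12281/28792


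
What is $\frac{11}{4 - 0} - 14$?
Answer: $- \frac{45}{4} \approx -11.25$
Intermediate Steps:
$\frac{11}{4 - 0} - 14 = \frac{11}{4 + \left(-1 + 1\right)} - 14 = \frac{11}{4 + 0} - 14 = \frac{11}{4} - 14 = - \frac{45}{4}$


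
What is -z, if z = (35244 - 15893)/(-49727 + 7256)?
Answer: 19351/42471 ≈ 0.45563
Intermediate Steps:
z = -19351/42471 (z = 19351/(-42471) = 19351*(-1/42471) = -19351/42471 ≈ -0.45563)
-z = -1*(-19351/42471) = 19351/42471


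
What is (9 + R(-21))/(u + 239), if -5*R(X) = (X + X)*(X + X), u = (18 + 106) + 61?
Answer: -1719/2120 ≈ -0.81085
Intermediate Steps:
u = 185 (u = 124 + 61 = 185)
R(X) = -4*X²/5 (R(X) = -(X + X)*(X + X)/5 = -2*X*2*X/5 = -4*X²/5)
(9 + R(-21))/(u + 239) = (9 - ⅘*(-21)²)/(185 + 239) = (9 - ⅘*441)/424 = (9 - 1764/5)*(1/424) = -1719/5*1/424 = -1719/2120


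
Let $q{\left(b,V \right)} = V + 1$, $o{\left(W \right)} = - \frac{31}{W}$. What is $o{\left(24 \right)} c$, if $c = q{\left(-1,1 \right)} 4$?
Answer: $- \frac{31}{3} \approx -10.333$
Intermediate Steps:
$q{\left(b,V \right)} = 1 + V$
$c = 8$ ($c = \left(1 + 1\right) 4 = 2 \cdot 4 = 8$)
$o{\left(24 \right)} c = - \frac{31}{24} \cdot 8 = \left(-31\right) \frac{1}{24} \cdot 8 = \left(- \frac{31}{24}\right) 8 = - \frac{31}{3}$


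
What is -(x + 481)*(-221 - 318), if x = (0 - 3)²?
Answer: 264110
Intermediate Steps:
x = 9 (x = (-3)² = 9)
-(x + 481)*(-221 - 318) = -(9 + 481)*(-221 - 318) = -490*(-539) = -1*(-264110) = 264110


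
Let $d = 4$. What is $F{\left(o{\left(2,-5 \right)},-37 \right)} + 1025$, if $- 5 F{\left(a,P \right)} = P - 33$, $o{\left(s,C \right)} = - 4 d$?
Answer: $1039$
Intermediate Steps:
$o{\left(s,C \right)} = -16$ ($o{\left(s,C \right)} = \left(-4\right) 4 = -16$)
$F{\left(a,P \right)} = \frac{33}{5} - \frac{P}{5}$ ($F{\left(a,P \right)} = - \frac{P - 33}{5} = - \frac{-33 + P}{5} = \frac{33}{5} - \frac{P}{5}$)
$F{\left(o{\left(2,-5 \right)},-37 \right)} + 1025 = \left(\frac{33}{5} - - \frac{37}{5}\right) + 1025 = \left(\frac{33}{5} + \frac{37}{5}\right) + 1025 = 14 + 1025 = 1039$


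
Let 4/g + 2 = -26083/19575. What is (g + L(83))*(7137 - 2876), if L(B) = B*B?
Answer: 1914517737457/65233 ≈ 2.9349e+7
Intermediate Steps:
L(B) = B²
g = -78300/65233 (g = 4/(-2 - 26083/19575) = 4/(-65233/19575) = 4*(-19575/65233) = -78300/65233 ≈ -1.2003)
(g + L(83))*(7137 - 2876) = (-78300/65233 + 83²)*(7137 - 2876) = (-78300/65233 + 6889)*4261 = (449311837/65233)*4261 = 1914517737457/65233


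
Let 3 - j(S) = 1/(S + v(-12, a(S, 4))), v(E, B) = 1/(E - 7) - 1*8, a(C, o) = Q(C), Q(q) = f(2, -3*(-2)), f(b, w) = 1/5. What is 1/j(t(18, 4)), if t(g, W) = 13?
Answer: 94/263 ≈ 0.35741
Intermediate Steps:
f(b, w) = ⅕
Q(q) = ⅕
a(C, o) = ⅕
v(E, B) = -8 + 1/(-7 + E) (v(E, B) = 1/(-7 + E) - 8 = -8 + 1/(-7 + E))
j(S) = 3 - 1/(-153/19 + S) (j(S) = 3 - 1/(S + (57 - 8*(-12))/(-7 - 12)) = 3 - 1/(S + (57 + 96)/(-19)) = 3 - 1/(S - 1/19*153) = 3 - 1/(S - 153/19) = 3 - 1/(-153/19 + S))
1/j(t(18, 4)) = 1/((-478 + 57*13)/(-153 + 19*13)) = 1/((-478 + 741)/(-153 + 247)) = 1/(263/94) = 94/263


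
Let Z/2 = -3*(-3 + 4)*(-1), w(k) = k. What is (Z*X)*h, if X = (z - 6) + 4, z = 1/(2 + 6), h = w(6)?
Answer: -135/2 ≈ -67.500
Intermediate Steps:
h = 6
z = 1/8 ≈ 0.12500
X = -15/8 (X = (1/8 - 6) + 4 = -47/8 + 4 = -15/8 ≈ -1.8750)
Z = 6 (Z = 2*(-3*(-3 + 4)*(-1)) = 2*(-3*(-1)) = 2*3 = 6)
(Z*X)*h = (6*(-15/8))*6 = -45/4*6 = -135/2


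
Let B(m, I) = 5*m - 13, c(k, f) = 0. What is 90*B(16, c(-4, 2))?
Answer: 6030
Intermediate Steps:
B(m, I) = -13 + 5*m
90*B(16, c(-4, 2)) = 90*(-13 + 5*16) = 90*(-13 + 80) = 90*67 = 6030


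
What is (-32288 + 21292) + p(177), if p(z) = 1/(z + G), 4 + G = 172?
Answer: -3793619/345 ≈ -10996.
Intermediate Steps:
G = 168 (G = -4 + 172 = 168)
p(z) = 1/(168 + z) (p(z) = 1/(z + 168) = 1/(168 + z))
(-32288 + 21292) + p(177) = (-32288 + 21292) + 1/(168 + 177) = -10996 + 1/345 = -3793619/345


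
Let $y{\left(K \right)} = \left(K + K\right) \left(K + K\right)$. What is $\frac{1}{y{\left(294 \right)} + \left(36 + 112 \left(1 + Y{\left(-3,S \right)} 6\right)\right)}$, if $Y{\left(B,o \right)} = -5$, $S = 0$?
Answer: $\frac{1}{342532} \approx 2.9194 \cdot 10^{-6}$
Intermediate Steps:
$y{\left(K \right)} = 4 K^{2}$ ($y{\left(K \right)} = 2 K 2 K = 4 K^{2}$)
$\frac{1}{y{\left(294 \right)} + \left(36 + 112 \left(1 + Y{\left(-3,S \right)} 6\right)\right)} = \frac{1}{4 \cdot 294^{2} + \left(36 + 112 \left(1 - 30\right)\right)} = \frac{1}{4 \cdot 86436 + \left(36 + 112 \left(1 - 30\right)\right)} = \frac{1}{345744 + \left(36 + 112 \left(-29\right)\right)} = \frac{1}{345744 + \left(36 - 3248\right)} = \frac{1}{345744 - 3212} = \frac{1}{342532}$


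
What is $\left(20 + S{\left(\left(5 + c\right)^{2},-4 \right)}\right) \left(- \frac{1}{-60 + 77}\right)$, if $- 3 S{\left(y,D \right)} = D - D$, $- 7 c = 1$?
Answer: $- \frac{20}{17} \approx -1.1765$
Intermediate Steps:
$c = - \frac{1}{7}$ ($c = \left(- \frac{1}{7}\right) 1 = - \frac{1}{7} \approx -0.14286$)
$S{\left(y,D \right)} = 0$ ($S{\left(y,D \right)} = - \frac{D - D}{3} = \left(- \frac{1}{3}\right) 0 = 0$)
$\left(20 + S{\left(\left(5 + c\right)^{2},-4 \right)}\right) \left(- \frac{1}{-60 + 77}\right) = \left(20 + 0\right) \left(- \frac{1}{-60 + 77}\right) = 20 \left(- \frac{1}{17}\right) = - \frac{20}{17}$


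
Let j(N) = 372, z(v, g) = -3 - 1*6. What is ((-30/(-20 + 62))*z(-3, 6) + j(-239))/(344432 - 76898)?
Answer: 883/624246 ≈ 0.0014145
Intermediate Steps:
z(v, g) = -9 (z(v, g) = -3 - 6 = -9)
((-30/(-20 + 62))*z(-3, 6) + j(-239))/(344432 - 76898) = ((-30/(-20 + 62))*(-9) + 372)/(344432 - 76898) = ((-30/42)*(-9) + 372)/267534 = (((1/42)*(-30))*(-9) + 372)*(1/267534) = (-5/7*(-9) + 372)*(1/267534) = (45/7 + 372)*(1/267534) = (2649/7)*(1/267534) = 883/624246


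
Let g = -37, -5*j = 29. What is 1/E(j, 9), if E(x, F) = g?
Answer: -1/37 ≈ -0.027027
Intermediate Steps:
j = -29/5 (j = -1/5*29 = -29/5 ≈ -5.8000)
E(x, F) = -37
1/E(j, 9) = 1/(-37) = -1/37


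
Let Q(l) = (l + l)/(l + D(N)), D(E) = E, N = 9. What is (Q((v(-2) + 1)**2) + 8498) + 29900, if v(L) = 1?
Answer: 499182/13 ≈ 38399.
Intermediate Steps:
Q(l) = 2*l/(9 + l) (Q(l) = (l + l)/(l + 9) = (2*l)/(9 + l) = 2*l/(9 + l))
(Q((v(-2) + 1)**2) + 8498) + 29900 = (2*(1 + 1)**2/(9 + (1 + 1)**2) + 8498) + 29900 = (2*2**2/(9 + 2**2) + 8498) + 29900 = (2*4/(9 + 4) + 8498) + 29900 = (2*4/13 + 8498) + 29900 = (2*4*(1/13) + 8498) + 29900 = (8/13 + 8498) + 29900 = 110482/13 + 29900 = 499182/13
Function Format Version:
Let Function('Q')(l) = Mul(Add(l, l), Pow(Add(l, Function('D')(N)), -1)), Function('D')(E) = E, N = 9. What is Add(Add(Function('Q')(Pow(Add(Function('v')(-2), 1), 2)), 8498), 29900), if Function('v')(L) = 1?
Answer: Rational(499182, 13) ≈ 38399.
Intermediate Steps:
Function('Q')(l) = Mul(2, l, Pow(Add(9, l), -1)) (Function('Q')(l) = Mul(Add(l, l), Pow(Add(l, 9), -1)) = Mul(Mul(2, l), Pow(Add(9, l), -1)) = Mul(2, l, Pow(Add(9, l), -1)))
Add(Add(Function('Q')(Pow(Add(Function('v')(-2), 1), 2)), 8498), 29900) = Add(Add(Mul(2, Pow(Add(1, 1), 2), Pow(Add(9, Pow(Add(1, 1), 2)), -1)), 8498), 29900) = Add(Add(Mul(2, Pow(2, 2), Pow(Add(9, Pow(2, 2)), -1)), 8498), 29900) = Add(Add(Mul(2, 4, Pow(Add(9, 4), -1)), 8498), 29900) = Add(Add(Mul(2, 4, Pow(13, -1)), 8498), 29900) = Add(Add(Mul(2, 4, Rational(1, 13)), 8498), 29900) = Add(Add(Rational(8, 13), 8498), 29900) = Add(Rational(110482, 13), 29900) = Rational(499182, 13)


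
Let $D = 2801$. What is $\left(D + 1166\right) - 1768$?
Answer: $2199$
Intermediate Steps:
$\left(D + 1166\right) - 1768 = \left(2801 + 1166\right) - 1768 = 3967 - 1768 = 2199$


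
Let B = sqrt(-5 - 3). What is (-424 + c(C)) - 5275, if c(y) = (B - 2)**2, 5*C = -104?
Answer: -5703 - 8*I*sqrt(2) ≈ -5703.0 - 11.314*I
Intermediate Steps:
C = -104/5 (C = (1/5)*(-104) = -104/5 ≈ -20.800)
B = 2*I*sqrt(2) (B = sqrt(-8) = 2*I*sqrt(2) ≈ 2.8284*I)
c(y) = (-2 + 2*I*sqrt(2))**2 (c(y) = (2*I*sqrt(2) - 2)**2 = (-2 + 2*I*sqrt(2))**2)
(-424 + c(C)) - 5275 = (-424 + 4*(1 - I*sqrt(2))**2) - 5275 = -5699 + 4*(1 - I*sqrt(2))**2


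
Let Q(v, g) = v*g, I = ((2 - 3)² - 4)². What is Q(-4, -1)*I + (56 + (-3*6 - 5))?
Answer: 69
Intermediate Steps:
I = 9 (I = ((-1)² - 4)² = (1 - 4)² = (-3)² = 9)
Q(v, g) = g*v
Q(-4, -1)*I + (56 + (-3*6 - 5)) = -1*(-4)*9 + (56 + (-3*6 - 5)) = 4*9 + (56 + (-18 - 5)) = 36 + (56 - 23) = 36 + 33 = 69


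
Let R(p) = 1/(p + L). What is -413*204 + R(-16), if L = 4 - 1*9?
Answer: -1769293/21 ≈ -84252.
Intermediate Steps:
L = -5 (L = 4 - 9 = -5)
R(p) = 1/(-5 + p) (R(p) = 1/(p - 5) = 1/(-5 + p))
-413*204 + R(-16) = -413*204 + 1/(-5 - 16) = -84252 + 1/(-21) = -84252 - 1/21 = -1769293/21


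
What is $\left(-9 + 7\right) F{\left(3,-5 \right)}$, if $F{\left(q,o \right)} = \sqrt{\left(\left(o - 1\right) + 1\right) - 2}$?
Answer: $- 2 i \sqrt{7} \approx - 5.2915 i$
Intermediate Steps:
$F{\left(q,o \right)} = \sqrt{-2 + o}$ ($F{\left(q,o \right)} = \sqrt{\left(\left(o - 1\right) + 1\right) - 2} = \sqrt{\left(\left(-1 + o\right) + 1\right) - 2} = \sqrt{o - 2} = \sqrt{-2 + o}$)
$\left(-9 + 7\right) F{\left(3,-5 \right)} = \left(-9 + 7\right) \sqrt{-2 - 5} = - 2 \sqrt{-7} = - 2 i \sqrt{7}$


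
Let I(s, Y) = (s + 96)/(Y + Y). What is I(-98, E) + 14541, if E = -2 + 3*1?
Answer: 14540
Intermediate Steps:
E = 1 (E = -2 + 3 = 1)
I(s, Y) = (96 + s)/(2*Y) (I(s, Y) = (96 + s)/((2*Y)) = (96 + s)*(1/(2*Y)) = (96 + s)/(2*Y))
I(-98, E) + 14541 = (½)*(96 - 98)/1 + 14541 = (½)*1*(-2) + 14541 = -1 + 14541 = 14540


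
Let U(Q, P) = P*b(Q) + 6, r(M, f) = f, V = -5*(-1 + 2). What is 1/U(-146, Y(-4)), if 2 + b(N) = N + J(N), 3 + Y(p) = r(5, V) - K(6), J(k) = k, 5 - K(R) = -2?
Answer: 1/4416 ≈ 0.00022645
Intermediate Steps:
V = -5 (V = -5*1 = -5)
K(R) = 7 (K(R) = 5 - 1*(-2) = 5 + 2 = 7)
Y(p) = -15 (Y(p) = -3 + (-5 - 1*7) = -3 + (-5 - 7) = -3 - 12 = -15)
b(N) = -2 + 2*N (b(N) = -2 + (N + N) = -2 + 2*N)
U(Q, P) = 6 + P*(-2 + 2*Q) (U(Q, P) = P*(-2 + 2*Q) + 6 = 6 + P*(-2 + 2*Q))
1/U(-146, Y(-4)) = 1/(6 + 2*(-15)*(-1 - 146)) = 1/(6 + 2*(-15)*(-147)) = 1/(6 + 4410) = 1/4416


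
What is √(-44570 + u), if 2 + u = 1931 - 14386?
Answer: I*√57027 ≈ 238.8*I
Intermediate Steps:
u = -12457 (u = -2 + (1931 - 14386) = -2 - 12455 = -12457)
√(-44570 + u) = √(-44570 - 12457) = √(-57027) = I*√57027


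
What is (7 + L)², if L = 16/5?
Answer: 2601/25 ≈ 104.04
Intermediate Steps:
L = 16/5 (L = 16*(⅕) = 16/5 ≈ 3.2000)
(7 + L)² = (7 + 16/5)² = (51/5)² = 2601/25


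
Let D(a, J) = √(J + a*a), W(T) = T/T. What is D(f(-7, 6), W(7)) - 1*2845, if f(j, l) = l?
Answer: -2845 + √37 ≈ -2838.9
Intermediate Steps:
W(T) = 1
D(a, J) = √(J + a²)
D(f(-7, 6), W(7)) - 1*2845 = √(1 + 6²) - 1*2845 = √(1 + 36) - 2845 = √37 - 2845 = -2845 + √37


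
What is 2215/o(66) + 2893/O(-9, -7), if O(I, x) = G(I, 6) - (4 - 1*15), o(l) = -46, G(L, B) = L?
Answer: 32162/23 ≈ 1398.3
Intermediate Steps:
O(I, x) = 11 + I (O(I, x) = I - (4 - 1*15) = I - (4 - 15) = I - 1*(-11) = I + 11 = 11 + I)
2215/o(66) + 2893/O(-9, -7) = 2215/(-46) + 2893/(11 - 9) = 2215*(-1/46) + 2893/2 = -2215/46 + 2893*(½) = -2215/46 + 2893/2 = 32162/23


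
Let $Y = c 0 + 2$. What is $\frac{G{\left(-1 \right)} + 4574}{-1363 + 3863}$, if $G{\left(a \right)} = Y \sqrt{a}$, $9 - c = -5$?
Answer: $\frac{2287}{1250} + \frac{i}{1250} \approx 1.8296 + 0.0008 i$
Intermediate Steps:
$c = 14$ ($c = 9 - -5 = 9 + 5 = 14$)
$Y = 2$ ($Y = 14 \cdot 0 + 2 = 0 + 2 = 2$)
$G{\left(a \right)} = 2 \sqrt{a}$
$\frac{G{\left(-1 \right)} + 4574}{-1363 + 3863} = \frac{2 \sqrt{-1} + 4574}{-1363 + 3863} = \frac{2 i + 4574}{2500} = \left(4574 + 2 i\right) \frac{1}{2500} = \frac{2287}{1250} + \frac{i}{1250}$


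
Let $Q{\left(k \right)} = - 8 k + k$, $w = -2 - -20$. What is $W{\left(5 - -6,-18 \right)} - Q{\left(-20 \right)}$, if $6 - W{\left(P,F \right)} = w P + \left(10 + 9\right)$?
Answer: $-351$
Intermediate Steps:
$w = 18$ ($w = -2 + 20 = 18$)
$Q{\left(k \right)} = - 7 k$
$W{\left(P,F \right)} = -13 - 18 P$ ($W{\left(P,F \right)} = 6 - \left(18 P + \left(10 + 9\right)\right) = 6 - \left(18 P + 19\right) = 6 - \left(19 + 18 P\right) = -13 - 18 P$)
$W{\left(5 - -6,-18 \right)} - Q{\left(-20 \right)} = \left(-13 - 18 \left(5 - -6\right)\right) - \left(-7\right) \left(-20\right) = \left(-13 - 18 \left(5 + 6\right)\right) - 140 = \left(-13 - 198\right) - 140 = -211 - 140 = -351$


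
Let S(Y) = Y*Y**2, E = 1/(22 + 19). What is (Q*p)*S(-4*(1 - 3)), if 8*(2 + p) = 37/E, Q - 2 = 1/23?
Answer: 4515008/23 ≈ 1.9630e+5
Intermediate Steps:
E = 1/41 ≈ 0.024390
S(Y) = Y**3
Q = 47/23 (Q = 2 + 1/23 = 47/23 ≈ 2.0435)
p = 1501/8 (p = -2 + (37/(1/41))/8 = -2 + (37*41)/8 = -2 + (1/8)*1517 = -2 + 1517/8 = 1501/8 ≈ 187.63)
(Q*p)*S(-4*(1 - 3)) = ((47/23)*(1501/8))*(-4*(1 - 3))**3 = 70547*(-4*(-2))**3/184 = (70547/184)*8**3 = (70547/184)*512 = 4515008/23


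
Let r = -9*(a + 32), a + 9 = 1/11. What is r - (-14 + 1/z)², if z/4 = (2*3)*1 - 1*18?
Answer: -10249163/25344 ≈ -404.40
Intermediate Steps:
a = -98/11 (a = -9 + 1/11 = -98/11 ≈ -8.9091)
r = -2286/11 (r = -9*(-98/11 + 32) = -9*254/11 = -2286/11 ≈ -207.82)
z = -48 (z = 4*((2*3)*1 - 1*18) = 4*(6*1 - 18) = 4*(6 - 18) = 4*(-12) = -48)
r - (-14 + 1/z)² = -2286/11 - (-14 + 1/(-48))² = -2286/11 - (-14 - 1/48)² = -2286/11 - (-673/48)² = -2286/11 - 1*452929/2304 = -2286/11 - 452929/2304 = -10249163/25344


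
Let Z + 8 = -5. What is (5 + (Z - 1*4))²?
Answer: 144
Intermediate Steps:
Z = -13 (Z = -8 - 5 = -13)
(5 + (Z - 1*4))² = (5 + (-13 - 1*4))² = (5 + (-13 - 4))² = (5 - 17)² = (-12)² = 144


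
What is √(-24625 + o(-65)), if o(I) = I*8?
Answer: I*√25145 ≈ 158.57*I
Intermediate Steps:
o(I) = 8*I
√(-24625 + o(-65)) = √(-24625 + 8*(-65)) = √(-24625 - 520) = √(-25145) = I*√25145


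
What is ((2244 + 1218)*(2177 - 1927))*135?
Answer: 116842500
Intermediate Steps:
((2244 + 1218)*(2177 - 1927))*135 = (3462*250)*135 = 865500*135 = 116842500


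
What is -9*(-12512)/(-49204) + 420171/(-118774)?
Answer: -8512249119/1461038974 ≈ -5.8262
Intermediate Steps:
-9*(-12512)/(-49204) + 420171/(-118774) = 112608*(-1/49204) + 420171*(-1/118774) = -28152/12301 - 420171/118774 = -8512249119/1461038974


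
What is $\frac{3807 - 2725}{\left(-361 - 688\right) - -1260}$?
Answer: $\frac{1082}{211} \approx 5.128$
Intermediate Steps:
$\frac{3807 - 2725}{\left(-361 - 688\right) - -1260} = \frac{1082}{\left(-361 - 688\right) + 1260} = \frac{1082}{-1049 + 1260} = \frac{1082}{211}$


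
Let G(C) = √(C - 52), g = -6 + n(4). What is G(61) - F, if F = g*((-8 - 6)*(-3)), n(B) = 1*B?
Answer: 87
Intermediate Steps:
n(B) = B
g = -2 (g = -6 + 4 = -2)
F = -84 (F = -2*(-8 - 6)*(-3) = -(-28)*(-3) = -2*42 = -84)
G(C) = √(-52 + C)
G(61) - F = √(-52 + 61) - 1*(-84) = √9 + 84 = 3 + 84 = 87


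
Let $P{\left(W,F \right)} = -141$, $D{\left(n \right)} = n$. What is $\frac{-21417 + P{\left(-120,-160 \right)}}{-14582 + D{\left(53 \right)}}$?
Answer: $\frac{7186}{4843} \approx 1.4838$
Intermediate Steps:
$\frac{-21417 + P{\left(-120,-160 \right)}}{-14582 + D{\left(53 \right)}} = \frac{-21417 - 141}{-14582 + 53} = - \frac{21558}{-14529} = \left(-21558\right) \left(- \frac{1}{14529}\right) = \frac{7186}{4843}$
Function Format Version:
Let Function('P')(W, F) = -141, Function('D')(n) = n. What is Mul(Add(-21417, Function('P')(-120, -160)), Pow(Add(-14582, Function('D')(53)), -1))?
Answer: Rational(7186, 4843) ≈ 1.4838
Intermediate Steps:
Mul(Add(-21417, Function('P')(-120, -160)), Pow(Add(-14582, Function('D')(53)), -1)) = Mul(Add(-21417, -141), Pow(Add(-14582, 53), -1)) = Mul(-21558, Pow(-14529, -1)) = Mul(-21558, Rational(-1, 14529)) = Rational(7186, 4843)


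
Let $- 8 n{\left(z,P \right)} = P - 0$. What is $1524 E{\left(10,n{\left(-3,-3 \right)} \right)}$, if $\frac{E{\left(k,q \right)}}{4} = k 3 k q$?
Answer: $685800$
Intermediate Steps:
$n{\left(z,P \right)} = - \frac{P}{8}$ ($n{\left(z,P \right)} = - \frac{P - 0}{8} = - \frac{P + 0}{8} = - \frac{P}{8}$)
$E{\left(k,q \right)} = 12 q k^{2}$ ($E{\left(k,q \right)} = 4 k 3 k q = 4 \cdot 3 k k q = 4 \cdot 3 q k^{2} = 12 q k^{2}$)
$1524 E{\left(10,n{\left(-3,-3 \right)} \right)} = 1524 \cdot 12 \left(\left(- \frac{1}{8}\right) \left(-3\right)\right) 10^{2} = 1524 \cdot 12 \cdot \frac{3}{8} \cdot 100 = 1524 \cdot 450 = 685800$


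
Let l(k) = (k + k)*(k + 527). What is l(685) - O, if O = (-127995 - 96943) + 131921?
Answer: 1753457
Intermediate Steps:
l(k) = 2*k*(527 + k) (l(k) = (2*k)*(527 + k) = 2*k*(527 + k))
O = -93017 (O = -224938 + 131921 = -93017)
l(685) - O = 2*685*(527 + 685) - 1*(-93017) = 2*685*1212 + 93017 = 1660440 + 93017 = 1753457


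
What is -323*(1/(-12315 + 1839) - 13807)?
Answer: 46719408959/10476 ≈ 4.4597e+6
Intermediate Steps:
-323*(1/(-12315 + 1839) - 13807) = -323*(1/(-10476) - 13807) = -323*(-1/10476 - 13807) = -323*(-144642133/10476) = 46719408959/10476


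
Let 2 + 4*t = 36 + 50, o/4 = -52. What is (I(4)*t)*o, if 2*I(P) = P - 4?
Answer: 0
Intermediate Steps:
I(P) = -2 + P/2 (I(P) = (P - 4)/2 = (-4 + P)/2 = -2 + P/2)
o = -208 (o = 4*(-52) = -208)
t = 21 (t = -½ + (36 + 50)/4 = -½ + (¼)*86 = -½ + 43/2 = 21)
(I(4)*t)*o = ((-2 + (½)*4)*21)*(-208) = ((-2 + 2)*21)*(-208) = (0*21)*(-208) = 0*(-208) = 0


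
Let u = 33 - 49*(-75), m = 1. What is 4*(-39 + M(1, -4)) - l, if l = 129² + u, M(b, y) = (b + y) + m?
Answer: -20513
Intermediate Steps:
M(b, y) = 1 + b + y (M(b, y) = (b + y) + 1 = 1 + b + y)
u = 3708 (u = 33 + 3675 = 3708)
l = 20349 (l = 129² + 3708 = 16641 + 3708 = 20349)
4*(-39 + M(1, -4)) - l = 4*(-39 + (1 + 1 - 4)) - 1*20349 = 4*(-39 - 2) - 20349 = 4*(-41) - 20349 = -164 - 20349 = -20513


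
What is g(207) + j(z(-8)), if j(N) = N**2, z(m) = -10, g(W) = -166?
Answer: -66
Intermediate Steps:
g(207) + j(z(-8)) = -166 + (-10)**2 = -166 + 100 = -66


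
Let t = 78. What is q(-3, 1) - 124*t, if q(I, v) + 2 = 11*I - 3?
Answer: -9710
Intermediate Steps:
q(I, v) = -5 + 11*I (q(I, v) = -2 + (11*I - 3) = -2 + (-3 + 11*I) = -5 + 11*I)
q(-3, 1) - 124*t = (-5 + 11*(-3)) - 124*78 = (-5 - 33) - 9672 = -38 - 9672 = -9710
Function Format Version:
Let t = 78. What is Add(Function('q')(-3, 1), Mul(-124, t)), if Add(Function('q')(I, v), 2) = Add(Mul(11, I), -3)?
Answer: -9710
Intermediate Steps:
Function('q')(I, v) = Add(-5, Mul(11, I)) (Function('q')(I, v) = Add(-2, Add(Mul(11, I), -3)) = Add(-2, Add(-3, Mul(11, I))) = Add(-5, Mul(11, I)))
Add(Function('q')(-3, 1), Mul(-124, t)) = Add(Add(-5, Mul(11, -3)), Mul(-124, 78)) = Add(Add(-5, -33), -9672) = Add(-38, -9672) = -9710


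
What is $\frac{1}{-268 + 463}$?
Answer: $\frac{1}{195} \approx 0.0051282$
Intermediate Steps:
$\frac{1}{-268 + 463} = \frac{1}{195}$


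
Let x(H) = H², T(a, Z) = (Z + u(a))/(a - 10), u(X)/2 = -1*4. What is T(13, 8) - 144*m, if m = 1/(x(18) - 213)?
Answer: -48/37 ≈ -1.2973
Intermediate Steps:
u(X) = -8 (u(X) = 2*(-1*4) = 2*(-4) = -8)
T(a, Z) = (-8 + Z)/(-10 + a) (T(a, Z) = (Z - 8)/(a - 10) = (-8 + Z)/(-10 + a))
m = 1/111 (m = 1/(18² - 213) = 1/(324 - 213) = 1/111 ≈ 0.0090090)
T(13, 8) - 144*m = (-8 + 8)/(-10 + 13) - 144*1/111 = 0/3 - 48/37 = (⅓)*0 - 48/37 = 0 - 48/37 = -48/37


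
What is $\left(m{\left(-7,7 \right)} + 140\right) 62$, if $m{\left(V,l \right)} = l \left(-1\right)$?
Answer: $8246$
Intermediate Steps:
$m{\left(V,l \right)} = - l$
$\left(m{\left(-7,7 \right)} + 140\right) 62 = \left(\left(-1\right) 7 + 140\right) 62 = \left(-7 + 140\right) 62 = 133 \cdot 62 = 8246$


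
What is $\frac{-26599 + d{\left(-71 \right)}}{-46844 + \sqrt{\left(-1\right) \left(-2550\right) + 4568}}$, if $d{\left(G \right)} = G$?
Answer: $\frac{624664740}{1097176609} + \frac{13335 \sqrt{7118}}{1097176609} \approx 0.57036$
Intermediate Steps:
$\frac{-26599 + d{\left(-71 \right)}}{-46844 + \sqrt{\left(-1\right) \left(-2550\right) + 4568}} = \frac{-26599 - 71}{-46844 + \sqrt{\left(-1\right) \left(-2550\right) + 4568}} = - \frac{26670}{-46844 + \sqrt{2550 + 4568}} = - \frac{26670}{-46844 + \sqrt{7118}}$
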